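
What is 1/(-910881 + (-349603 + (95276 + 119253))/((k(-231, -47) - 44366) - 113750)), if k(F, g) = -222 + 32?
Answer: -79153/72098896256 ≈ -1.0978e-6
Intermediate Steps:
k(F, g) = -190
1/(-910881 + (-349603 + (95276 + 119253))/((k(-231, -47) - 44366) - 113750)) = 1/(-910881 + (-349603 + (95276 + 119253))/((-190 - 44366) - 113750)) = 1/(-910881 + (-349603 + 214529)/(-44556 - 113750)) = 1/(-910881 - 135074/(-158306)) = 1/(-910881 - 135074*(-1/158306)) = 1/(-910881 + 67537/79153) = 1/(-72098896256/79153) = -79153/72098896256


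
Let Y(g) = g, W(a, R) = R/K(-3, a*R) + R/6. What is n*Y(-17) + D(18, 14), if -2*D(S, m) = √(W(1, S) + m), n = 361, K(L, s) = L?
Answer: -6137 - √11/2 ≈ -6138.7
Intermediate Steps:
W(a, R) = -R/6 (W(a, R) = R/(-3) + R/6 = R*(-⅓) + R*(⅙) = -R/3 + R/6 = -R/6)
D(S, m) = -√(m - S/6)/2 (D(S, m) = -√(-S/6 + m)/2 = -√(m - S/6)/2)
n*Y(-17) + D(18, 14) = 361*(-17) - √(-6*18 + 36*14)/12 = -6137 - √(-108 + 504)/12 = -6137 - √11/2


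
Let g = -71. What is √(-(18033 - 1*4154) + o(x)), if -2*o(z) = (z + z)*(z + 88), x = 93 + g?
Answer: 3*I*√1811 ≈ 127.67*I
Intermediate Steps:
x = 22 (x = 93 - 71 = 22)
o(z) = -z*(88 + z) (o(z) = -(z + z)*(z + 88)/2 = -2*z*(88 + z)/2 = -z*(88 + z))
√(-(18033 - 1*4154) + o(x)) = √(-(18033 - 1*4154) - 1*22*(88 + 22)) = √(-(18033 - 4154) - 1*22*110) = √(-1*13879 - 2420) = √(-13879 - 2420) = √(-16299) = 3*I*√1811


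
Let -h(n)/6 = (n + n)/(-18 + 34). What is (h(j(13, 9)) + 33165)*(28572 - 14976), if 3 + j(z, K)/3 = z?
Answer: 450605430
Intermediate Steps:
j(z, K) = -9 + 3*z
h(n) = -3*n/4 (h(n) = -6*(n + n)/(-18 + 34) = -6*2*n/16 = -3*n/4)
(h(j(13, 9)) + 33165)*(28572 - 14976) = (-3*(-9 + 3*13)/4 + 33165)*(28572 - 14976) = (-3*(-9 + 39)/4 + 33165)*13596 = (-¾*30 + 33165)*13596 = (-45/2 + 33165)*13596 = (66285/2)*13596 = 450605430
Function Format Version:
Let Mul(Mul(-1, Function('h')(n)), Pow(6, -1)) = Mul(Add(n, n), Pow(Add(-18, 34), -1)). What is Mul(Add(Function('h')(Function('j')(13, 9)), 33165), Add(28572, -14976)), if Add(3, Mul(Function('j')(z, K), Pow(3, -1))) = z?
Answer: 450605430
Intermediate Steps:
Function('j')(z, K) = Add(-9, Mul(3, z))
Function('h')(n) = Mul(Rational(-3, 4), n) (Function('h')(n) = Mul(-6, Mul(Add(n, n), Pow(Add(-18, 34), -1))) = Mul(-6, Mul(Mul(2, n), Pow(16, -1))) = Mul(-6, Mul(Mul(2, n), Rational(1, 16))) = Mul(-6, Mul(Rational(1, 8), n)) = Mul(Rational(-3, 4), n))
Mul(Add(Function('h')(Function('j')(13, 9)), 33165), Add(28572, -14976)) = Mul(Add(Mul(Rational(-3, 4), Add(-9, Mul(3, 13))), 33165), Add(28572, -14976)) = Mul(Add(Mul(Rational(-3, 4), Add(-9, 39)), 33165), 13596) = Mul(Add(Mul(Rational(-3, 4), 30), 33165), 13596) = Mul(Add(Rational(-45, 2), 33165), 13596) = Mul(Rational(66285, 2), 13596) = 450605430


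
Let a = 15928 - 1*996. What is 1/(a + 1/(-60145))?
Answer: 60145/898085139 ≈ 6.6970e-5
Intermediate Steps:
a = 14932 (a = 15928 - 996 = 14932)
1/(a + 1/(-60145)) = 1/(14932 + 1/(-60145)) = 1/(14932 - 1/60145) = 1/(898085139/60145) = 60145/898085139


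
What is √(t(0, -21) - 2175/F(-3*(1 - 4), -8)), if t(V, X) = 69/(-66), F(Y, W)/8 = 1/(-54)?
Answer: √7105219/22 ≈ 121.16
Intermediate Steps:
F(Y, W) = -4/27 (F(Y, W) = 8/(-54) = 8*(-1/54) = -4/27)
t(V, X) = -23/22 (t(V, X) = 69*(-1/66) = -23/22)
√(t(0, -21) - 2175/F(-3*(1 - 4), -8)) = √(-23/22 - 2175/(-4/27)) = √(-23/22 - 2175*(-27/4)) = √(-23/22 + 58725/4) = √(645929/44) = √7105219/22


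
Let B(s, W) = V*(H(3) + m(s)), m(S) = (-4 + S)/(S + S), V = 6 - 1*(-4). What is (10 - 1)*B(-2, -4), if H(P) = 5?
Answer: 585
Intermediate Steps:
V = 10 (V = 6 + 4 = 10)
m(S) = (-4 + S)/(2*S) (m(S) = (-4 + S)/((2*S)) = (-4 + S)*(1/(2*S)) = (-4 + S)/(2*S))
B(s, W) = 50 + 5*(-4 + s)/s (B(s, W) = 10*(5 + (-4 + s)/(2*s)) = 50 + 5*(-4 + s)/s)
(10 - 1)*B(-2, -4) = (10 - 1)*(55 - 20/(-2)) = 9*(55 - 20*(-½)) = 9*(55 + 10) = 9*65 = 585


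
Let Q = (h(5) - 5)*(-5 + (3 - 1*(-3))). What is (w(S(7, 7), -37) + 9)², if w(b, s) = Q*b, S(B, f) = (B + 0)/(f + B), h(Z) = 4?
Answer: 289/4 ≈ 72.250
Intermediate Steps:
Q = -1 (Q = (4 - 5)*(-5 + (3 - 1*(-3))) = -(-5 + (3 + 3)) = -(-5 + 6) = -1*1 = -1)
S(B, f) = B/(B + f)
w(b, s) = -b
(w(S(7, 7), -37) + 9)² = (-7/(7 + 7) + 9)² = (-7/14 + 9)² = (-1*½ + 9)² = (-½ + 9)² = (17/2)² = 289/4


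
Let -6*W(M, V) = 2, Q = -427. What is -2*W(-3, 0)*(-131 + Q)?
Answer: -372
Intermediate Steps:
W(M, V) = -1/3 (W(M, V) = -1/6*2 = -1/3)
-2*W(-3, 0)*(-131 + Q) = -2*(-1/3)*(-131 - 427) = -(-2)*(-558)/3 = -1*372 = -372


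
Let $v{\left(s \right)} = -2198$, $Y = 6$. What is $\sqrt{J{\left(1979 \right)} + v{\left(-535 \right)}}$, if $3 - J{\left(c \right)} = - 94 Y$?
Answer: $i \sqrt{1631} \approx 40.386 i$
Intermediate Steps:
$J{\left(c \right)} = 567$ ($J{\left(c \right)} = 3 - \left(-94\right) 6 = 3 - -564 = 3 + 564 = 567$)
$\sqrt{J{\left(1979 \right)} + v{\left(-535 \right)}} = \sqrt{567 - 2198} = \sqrt{-1631} = i \sqrt{1631}$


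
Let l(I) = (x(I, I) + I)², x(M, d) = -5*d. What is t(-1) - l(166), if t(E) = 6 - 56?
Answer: -440946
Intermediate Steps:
t(E) = -50
l(I) = 16*I² (l(I) = (-5*I + I)² = (-4*I)² = 16*I²)
t(-1) - l(166) = -50 - 16*166² = -50 - 16*27556 = -50 - 1*440896 = -50 - 440896 = -440946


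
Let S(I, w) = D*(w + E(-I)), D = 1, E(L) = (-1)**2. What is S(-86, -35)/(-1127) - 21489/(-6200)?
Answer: 24428903/6987400 ≈ 3.4961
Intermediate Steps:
E(L) = 1
S(I, w) = 1 + w (S(I, w) = 1*(w + 1) = 1*(1 + w) = 1 + w)
S(-86, -35)/(-1127) - 21489/(-6200) = (1 - 35)/(-1127) - 21489/(-6200) = -34*(-1/1127) - 21489*(-1/6200) = 34/1127 + 21489/6200 = 24428903/6987400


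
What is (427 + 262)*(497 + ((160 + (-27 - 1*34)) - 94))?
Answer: 345878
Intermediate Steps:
(427 + 262)*(497 + ((160 + (-27 - 1*34)) - 94)) = 689*(497 + ((160 + (-27 - 34)) - 94)) = 689*(497 + ((160 - 61) - 94)) = 689*(497 + (99 - 94)) = 689*(497 + 5) = 689*502 = 345878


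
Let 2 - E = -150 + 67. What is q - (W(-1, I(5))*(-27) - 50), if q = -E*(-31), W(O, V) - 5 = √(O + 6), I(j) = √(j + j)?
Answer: 2820 + 27*√5 ≈ 2880.4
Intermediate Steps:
E = 85 (E = 2 - (-150 + 67) = 2 - 1*(-83) = 2 + 83 = 85)
I(j) = √2*√j (I(j) = √(2*j) = √2*√j)
W(O, V) = 5 + √(6 + O) (W(O, V) = 5 + √(O + 6) = 5 + √(6 + O))
q = 2635 (q = -1*85*(-31) = -85*(-31) = 2635)
q - (W(-1, I(5))*(-27) - 50) = 2635 - ((5 + √(6 - 1))*(-27) - 50) = 2635 - ((5 + √5)*(-27) - 50) = 2635 - ((-135 - 27*√5) - 50) = 2635 - (-185 - 27*√5) = 2635 + (185 + 27*√5) = 2820 + 27*√5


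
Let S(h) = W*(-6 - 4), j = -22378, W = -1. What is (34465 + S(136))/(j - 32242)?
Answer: -6895/10924 ≈ -0.63118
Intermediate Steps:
S(h) = 10 (S(h) = -(-6 - 4) = -1*(-10) = 10)
(34465 + S(136))/(j - 32242) = (34465 + 10)/(-22378 - 32242) = 34475/(-54620) = 34475*(-1/54620) = -6895/10924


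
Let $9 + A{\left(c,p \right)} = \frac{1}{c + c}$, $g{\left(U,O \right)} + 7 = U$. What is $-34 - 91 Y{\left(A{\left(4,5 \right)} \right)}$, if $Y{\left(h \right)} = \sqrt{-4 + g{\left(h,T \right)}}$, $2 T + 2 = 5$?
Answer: $-34 - \frac{91 i \sqrt{318}}{4} \approx -34.0 - 405.69 i$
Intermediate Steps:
$T = \frac{3}{2}$ ($T = -1 + \frac{1}{2} \cdot 5 = -1 + \frac{5}{2} = \frac{3}{2} \approx 1.5$)
$g{\left(U,O \right)} = -7 + U$
$A{\left(c,p \right)} = -9 + \frac{1}{2 c}$ ($A{\left(c,p \right)} = -9 + \frac{1}{c + c} = -9 + \frac{1}{2 c}$)
$Y{\left(h \right)} = \sqrt{-11 + h}$ ($Y{\left(h \right)} = \sqrt{-4 + \left(-7 + h\right)} = \sqrt{-11 + h}$)
$-34 - 91 Y{\left(A{\left(4,5 \right)} \right)} = -34 - 91 \sqrt{-11 - \left(9 - \frac{1}{2 \cdot 4}\right)} = -34 - 91 \sqrt{-11 + \left(-9 + \frac{1}{2} \cdot \frac{1}{4}\right)} = -34 - 91 \sqrt{-11 + \left(-9 + \frac{1}{8}\right)} = -34 - 91 \sqrt{-11 - \frac{71}{8}} = -34 - 91 \sqrt{- \frac{159}{8}} = -34 - 91 \frac{i \sqrt{318}}{4} = -34 - \frac{91 i \sqrt{318}}{4}$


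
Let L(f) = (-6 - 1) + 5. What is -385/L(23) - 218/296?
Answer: 28381/148 ≈ 191.76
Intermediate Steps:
L(f) = -2 (L(f) = -7 + 5 = -2)
-385/L(23) - 218/296 = -385/(-2) - 218/296 = -385*(-1/2) - 218*1/296 = 385/2 - 109/148 = 28381/148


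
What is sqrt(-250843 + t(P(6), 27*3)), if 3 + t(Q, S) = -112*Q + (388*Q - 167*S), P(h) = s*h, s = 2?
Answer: I*sqrt(261061) ≈ 510.94*I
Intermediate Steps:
P(h) = 2*h
t(Q, S) = -3 - 167*S + 276*Q (t(Q, S) = -3 + (-112*Q + (388*Q - 167*S)) = -3 + (-112*Q + (-167*S + 388*Q)) = -3 + (-167*S + 276*Q) = -3 - 167*S + 276*Q)
sqrt(-250843 + t(P(6), 27*3)) = sqrt(-250843 + (-3 - 4509*3 + 276*(2*6))) = sqrt(-250843 + (-3 - 167*81 + 276*12)) = sqrt(-250843 + (-3 - 13527 + 3312)) = sqrt(-250843 - 10218) = sqrt(-261061) = I*sqrt(261061)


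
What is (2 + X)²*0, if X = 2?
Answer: 0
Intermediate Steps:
(2 + X)²*0 = (2 + 2)²*0 = 4²*0 = 16*0 = 0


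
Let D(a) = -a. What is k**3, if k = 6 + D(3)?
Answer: 27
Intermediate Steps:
k = 3 (k = 6 - 1*3 = 6 - 3 = 3)
k**3 = 3**3 = 27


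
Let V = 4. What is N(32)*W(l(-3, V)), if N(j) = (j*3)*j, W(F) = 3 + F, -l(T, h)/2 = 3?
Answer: -9216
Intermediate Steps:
l(T, h) = -6 (l(T, h) = -2*3 = -6)
N(j) = 3*j² (N(j) = (3*j)*j = 3*j²)
N(32)*W(l(-3, V)) = (3*32²)*(3 - 6) = (3*1024)*(-3) = 3072*(-3) = -9216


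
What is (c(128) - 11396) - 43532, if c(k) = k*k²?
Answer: 2042224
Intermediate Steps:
c(k) = k³
(c(128) - 11396) - 43532 = (128³ - 11396) - 43532 = (2097152 - 11396) - 43532 = 2085756 - 43532 = 2042224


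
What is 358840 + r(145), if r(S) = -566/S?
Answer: 52031234/145 ≈ 3.5884e+5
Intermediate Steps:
358840 + r(145) = 358840 - 566/145 = 52031234/145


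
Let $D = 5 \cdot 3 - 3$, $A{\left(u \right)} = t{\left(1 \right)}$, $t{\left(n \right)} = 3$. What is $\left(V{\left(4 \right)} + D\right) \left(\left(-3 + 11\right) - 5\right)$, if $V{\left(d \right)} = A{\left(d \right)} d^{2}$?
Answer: $180$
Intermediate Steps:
$A{\left(u \right)} = 3$
$D = 12$ ($D = 15 - 3 = 12$)
$V{\left(d \right)} = 3 d^{2}$
$\left(V{\left(4 \right)} + D\right) \left(\left(-3 + 11\right) - 5\right) = \left(3 \cdot 4^{2} + 12\right) \left(\left(-3 + 11\right) - 5\right) = \left(3 \cdot 16 + 12\right) \left(8 - 5\right) = \left(48 + 12\right) 3 = 60 \cdot 3 = 180$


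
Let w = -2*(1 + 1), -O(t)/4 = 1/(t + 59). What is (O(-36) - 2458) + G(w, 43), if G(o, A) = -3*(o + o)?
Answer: -55986/23 ≈ -2434.2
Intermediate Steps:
O(t) = -4/(59 + t) (O(t) = -4/(t + 59) = -4/(59 + t))
w = -4 (w = -2*2 = -4)
G(o, A) = -6*o
(O(-36) - 2458) + G(w, 43) = (-4/(59 - 36) - 2458) - 6*(-4) = (-4/23 - 2458) + 24 = -56538/23 + 24 = -55986/23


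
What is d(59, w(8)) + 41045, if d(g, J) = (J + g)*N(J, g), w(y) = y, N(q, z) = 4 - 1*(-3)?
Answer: 41514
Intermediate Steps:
N(q, z) = 7 (N(q, z) = 4 + 3 = 7)
d(g, J) = 7*J + 7*g (d(g, J) = (J + g)*7 = 7*J + 7*g)
d(59, w(8)) + 41045 = (7*8 + 7*59) + 41045 = (56 + 413) + 41045 = 469 + 41045 = 41514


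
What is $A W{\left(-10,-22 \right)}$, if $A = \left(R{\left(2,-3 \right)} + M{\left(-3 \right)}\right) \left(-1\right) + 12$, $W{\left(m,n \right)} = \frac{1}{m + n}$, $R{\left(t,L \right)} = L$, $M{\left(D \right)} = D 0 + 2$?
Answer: $- \frac{13}{32} \approx -0.40625$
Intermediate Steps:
$M{\left(D \right)} = 2$ ($M{\left(D \right)} = 0 + 2 = 2$)
$A = 13$ ($A = \left(-3 + 2\right) \left(-1\right) + 12 = \left(-1\right) \left(-1\right) + 12 = 1 + 12 = 13$)
$A W{\left(-10,-22 \right)} = \frac{13}{-10 - 22} = \frac{13}{-32} = 13 \left(- \frac{1}{32}\right) = - \frac{13}{32}$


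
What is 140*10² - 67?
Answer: 13933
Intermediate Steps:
140*10² - 67 = 140*100 - 67 = 14000 - 67 = 13933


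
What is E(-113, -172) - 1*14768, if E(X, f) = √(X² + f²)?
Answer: -14768 + √42353 ≈ -14562.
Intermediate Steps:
E(-113, -172) - 1*14768 = √((-113)² + (-172)²) - 1*14768 = √(12769 + 29584) - 14768 = √42353 - 14768 = -14768 + √42353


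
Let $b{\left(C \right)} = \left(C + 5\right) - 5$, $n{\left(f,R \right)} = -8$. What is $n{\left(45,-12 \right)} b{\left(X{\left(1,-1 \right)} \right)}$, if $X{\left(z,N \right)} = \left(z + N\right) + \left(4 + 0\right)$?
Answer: $-32$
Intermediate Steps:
$X{\left(z,N \right)} = 4 + N + z$ ($X{\left(z,N \right)} = \left(N + z\right) + 4 = 4 + N + z$)
$b{\left(C \right)} = C$ ($b{\left(C \right)} = \left(5 + C\right) - 5 = C$)
$n{\left(45,-12 \right)} b{\left(X{\left(1,-1 \right)} \right)} = - 8 \left(4 - 1 + 1\right) = \left(-8\right) 4 = -32$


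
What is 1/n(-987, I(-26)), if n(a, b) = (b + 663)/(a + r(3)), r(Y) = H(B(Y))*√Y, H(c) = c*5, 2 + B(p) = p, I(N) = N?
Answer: -141/91 + 5*√3/637 ≈ -1.5359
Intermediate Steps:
B(p) = -2 + p
H(c) = 5*c
r(Y) = √Y*(-10 + 5*Y) (r(Y) = (5*(-2 + Y))*√Y = (-10 + 5*Y)*√Y = √Y*(-10 + 5*Y))
n(a, b) = (663 + b)/(a + 5*√3) (n(a, b) = (b + 663)/(a + 5*√3*(-2 + 3)) = (663 + b)/(a + 5*√3*1) = (663 + b)/(a + 5*√3))
1/n(-987, I(-26)) = 1/((663 - 26)/(-987 + 5*√3)) = 1/(637/(-987 + 5*√3)) = -141/91 + 5*√3/637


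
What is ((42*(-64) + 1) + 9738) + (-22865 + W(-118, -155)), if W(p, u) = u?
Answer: -15969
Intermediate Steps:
((42*(-64) + 1) + 9738) + (-22865 + W(-118, -155)) = ((42*(-64) + 1) + 9738) + (-22865 - 155) = ((-2688 + 1) + 9738) - 23020 = (-2687 + 9738) - 23020 = 7051 - 23020 = -15969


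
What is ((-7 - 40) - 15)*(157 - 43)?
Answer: -7068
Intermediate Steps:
((-7 - 40) - 15)*(157 - 43) = (-47 - 15)*114 = -62*114 = -7068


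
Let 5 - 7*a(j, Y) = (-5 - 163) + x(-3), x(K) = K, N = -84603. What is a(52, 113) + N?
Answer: -592045/7 ≈ -84578.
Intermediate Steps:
a(j, Y) = 176/7 (a(j, Y) = 5/7 - ((-5 - 163) - 3)/7 = 5/7 - (-168 - 3)/7 = 5/7 - ⅐*(-171) = 5/7 + 171/7 = 176/7)
a(52, 113) + N = 176/7 - 84603 = -592045/7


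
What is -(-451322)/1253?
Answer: 451322/1253 ≈ 360.19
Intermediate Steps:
-(-451322)/1253 = -113*(-3994/1253) = 451322/1253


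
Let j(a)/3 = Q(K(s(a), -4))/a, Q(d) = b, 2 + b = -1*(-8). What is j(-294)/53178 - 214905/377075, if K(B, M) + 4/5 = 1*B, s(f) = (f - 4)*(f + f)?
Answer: -37332254509/65503508210 ≈ -0.56993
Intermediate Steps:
s(f) = 2*f*(-4 + f) (s(f) = (-4 + f)*(2*f) = 2*f*(-4 + f))
b = 6 (b = -2 - 1*(-8) = -2 + 8 = 6)
K(B, M) = -4/5 + B (K(B, M) = -4/5 + 1*B = -4/5 + B)
Q(d) = 6
j(a) = 18/a (j(a) = 3*(6/a) = 18/a)
j(-294)/53178 - 214905/377075 = (18/(-294))/53178 - 214905/377075 = (18*(-1/294))*(1/53178) - 214905*1/377075 = -3/49*1/53178 - 42981/75415 = -1/868574 - 42981/75415 = -37332254509/65503508210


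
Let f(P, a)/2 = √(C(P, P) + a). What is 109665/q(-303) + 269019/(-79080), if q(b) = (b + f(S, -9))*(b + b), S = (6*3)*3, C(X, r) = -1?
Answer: -6790990677/2421139640 + 36555*I*√10/9276749 ≈ -2.8049 + 0.012461*I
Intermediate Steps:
S = 54 (S = 18*3 = 54)
f(P, a) = 2*√(-1 + a)
q(b) = 2*b*(b + 2*I*√10) (q(b) = (b + 2*√(-1 - 9))*(b + b) = (b + 2*√(-10))*(2*b) = (b + 2*(I*√10))*(2*b) = (b + 2*I*√10)*(2*b) = 2*b*(b + 2*I*√10))
109665/q(-303) + 269019/(-79080) = 109665/((2*(-303)*(-303 + 2*I*√10))) + 269019/(-79080) = 109665/(183618 - 1212*I*√10) + 269019*(-1/79080) = 109665/(183618 - 1212*I*√10) - 89673/26360 = -89673/26360 + 109665/(183618 - 1212*I*√10)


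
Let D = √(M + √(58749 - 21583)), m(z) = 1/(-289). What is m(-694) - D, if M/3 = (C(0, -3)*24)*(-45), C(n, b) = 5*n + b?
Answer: -1/289 - √(9720 + √37166) ≈ -99.566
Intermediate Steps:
C(n, b) = b + 5*n
M = 9720 (M = 3*(((-3 + 5*0)*24)*(-45)) = 3*(((-3 + 0)*24)*(-45)) = 3*(-3*24*(-45)) = 3*(-72*(-45)) = 3*3240 = 9720)
m(z) = -1/289
D = √(9720 + √37166) (D = √(9720 + √(58749 - 21583)) = √(9720 + √37166) ≈ 99.563)
m(-694) - D = -1/289 - √(9720 + √37166)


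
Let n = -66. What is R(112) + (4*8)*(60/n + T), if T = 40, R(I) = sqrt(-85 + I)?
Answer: 13760/11 + 3*sqrt(3) ≈ 1256.1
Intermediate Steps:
R(112) + (4*8)*(60/n + T) = sqrt(-85 + 112) + (4*8)*(60/(-66) + 40) = sqrt(27) + 32*(60*(-1/66) + 40) = 3*sqrt(3) + 32*(-10/11 + 40) = 3*sqrt(3) + 32*(430/11) = 3*sqrt(3) + 13760/11 = 13760/11 + 3*sqrt(3)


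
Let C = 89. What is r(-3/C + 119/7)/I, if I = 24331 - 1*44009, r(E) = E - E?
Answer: 0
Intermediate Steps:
r(E) = 0
I = -19678 (I = 24331 - 44009 = -19678)
r(-3/C + 119/7)/I = 0/(-19678) = 0*(-1/19678) = 0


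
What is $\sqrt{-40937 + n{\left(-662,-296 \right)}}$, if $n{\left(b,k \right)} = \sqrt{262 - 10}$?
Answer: $\sqrt{-40937 + 6 \sqrt{7}} \approx 202.29 i$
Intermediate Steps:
$n{\left(b,k \right)} = 6 \sqrt{7}$ ($n{\left(b,k \right)} = \sqrt{252} = 6 \sqrt{7}$)
$\sqrt{-40937 + n{\left(-662,-296 \right)}} = \sqrt{-40937 + 6 \sqrt{7}}$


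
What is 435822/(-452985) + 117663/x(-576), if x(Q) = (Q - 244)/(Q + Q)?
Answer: 1023345865622/6190795 ≈ 1.6530e+5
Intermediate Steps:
x(Q) = (-244 + Q)/(2*Q) (x(Q) = (-244 + Q)/((2*Q)) = (-244 + Q)*(1/(2*Q)) = (-244 + Q)/(2*Q))
435822/(-452985) + 117663/x(-576) = 435822/(-452985) + 117663/(((½)*(-244 - 576)/(-576))) = 435822*(-1/452985) + 117663/(((½)*(-1/576)*(-820))) = -145274/150995 + 117663/(205/288) = -145274/150995 + 117663*(288/205) = -145274/150995 + 33886944/205 = 1023345865622/6190795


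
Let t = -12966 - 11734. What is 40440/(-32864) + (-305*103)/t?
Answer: 4033/97565 ≈ 0.041337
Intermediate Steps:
t = -24700
40440/(-32864) + (-305*103)/t = 40440/(-32864) - 305*103/(-24700) = 40440*(-1/32864) - 31415*(-1/24700) = -5055/4108 + 6283/4940 = 4033/97565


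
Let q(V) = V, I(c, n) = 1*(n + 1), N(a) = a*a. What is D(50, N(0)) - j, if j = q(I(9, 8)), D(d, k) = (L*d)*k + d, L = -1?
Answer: 41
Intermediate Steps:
N(a) = a²
I(c, n) = 1 + n (I(c, n) = 1*(1 + n) = 1 + n)
D(d, k) = d - d*k (D(d, k) = (-d)*k + d = -d*k + d = d - d*k)
j = 9 (j = 1 + 8 = 9)
D(50, N(0)) - j = 50*(1 - 1*0²) - 1*9 = 50*(1 - 1*0) - 9 = 50*(1 + 0) - 9 = 50*1 - 9 = 50 - 9 = 41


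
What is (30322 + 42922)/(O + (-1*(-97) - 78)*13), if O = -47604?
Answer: -73244/47357 ≈ -1.5466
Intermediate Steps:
(30322 + 42922)/(O + (-1*(-97) - 78)*13) = (30322 + 42922)/(-47604 + (-1*(-97) - 78)*13) = 73244/(-47604 + (97 - 78)*13) = 73244/(-47604 + 19*13) = 73244/(-47604 + 247) = 73244/(-47357) = 73244*(-1/47357) = -73244/47357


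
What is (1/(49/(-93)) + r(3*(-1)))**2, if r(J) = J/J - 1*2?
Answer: 20164/2401 ≈ 8.3982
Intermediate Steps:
r(J) = -1 (r(J) = 1 - 2 = -1)
(1/(49/(-93)) + r(3*(-1)))**2 = (1/(49/(-93)) - 1)**2 = (1/(49*(-1/93)) - 1)**2 = (1/(-49/93) - 1)**2 = (-93/49 - 1)**2 = (-142/49)**2 = 20164/2401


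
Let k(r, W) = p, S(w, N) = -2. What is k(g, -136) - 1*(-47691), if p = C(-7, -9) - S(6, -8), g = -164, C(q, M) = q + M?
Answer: 47677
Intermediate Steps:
C(q, M) = M + q
p = -14 (p = (-9 - 7) - 1*(-2) = -16 + 2 = -14)
k(r, W) = -14
k(g, -136) - 1*(-47691) = -14 - 1*(-47691) = -14 + 47691 = 47677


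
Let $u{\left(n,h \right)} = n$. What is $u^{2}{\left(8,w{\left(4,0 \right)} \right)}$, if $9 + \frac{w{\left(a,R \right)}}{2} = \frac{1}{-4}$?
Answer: $64$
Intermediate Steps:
$w{\left(a,R \right)} = - \frac{37}{2}$ ($w{\left(a,R \right)} = -18 + \frac{2}{-4} = -18 + 2 \left(- \frac{1}{4}\right) = -18 - \frac{1}{2} = - \frac{37}{2}$)
$u^{2}{\left(8,w{\left(4,0 \right)} \right)} = 8^{2} = 64$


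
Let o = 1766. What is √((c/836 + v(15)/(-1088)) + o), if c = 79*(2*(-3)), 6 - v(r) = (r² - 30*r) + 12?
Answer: √1426172682869/28424 ≈ 42.015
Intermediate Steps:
v(r) = -6 - r² + 30*r (v(r) = 6 - ((r² - 30*r) + 12) = 6 - (12 + r² - 30*r) = 6 + (-12 - r² + 30*r) = -6 - r² + 30*r)
c = -474 (c = 79*(-6) = -474)
√((c/836 + v(15)/(-1088)) + o) = √((-474/836 + (-6 - 1*15² + 30*15)/(-1088)) + 1766) = √((-474*1/836 + (-6 - 1*225 + 450)*(-1/1088)) + 1766) = √((-237/418 + (-6 - 225 + 450)*(-1/1088)) + 1766) = √((-237/418 + 219*(-1/1088)) + 1766) = √((-237/418 - 219/1088) + 1766) = √(-174699/227392 + 1766) = √(401399573/227392) = √1426172682869/28424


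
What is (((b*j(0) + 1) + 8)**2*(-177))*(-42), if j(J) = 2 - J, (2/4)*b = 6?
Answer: 8095626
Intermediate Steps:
b = 12 (b = 2*6 = 12)
(((b*j(0) + 1) + 8)**2*(-177))*(-42) = (((12*(2 - 1*0) + 1) + 8)**2*(-177))*(-42) = (((12*(2 + 0) + 1) + 8)**2*(-177))*(-42) = (((12*2 + 1) + 8)**2*(-177))*(-42) = (((24 + 1) + 8)**2*(-177))*(-42) = ((25 + 8)**2*(-177))*(-42) = (33**2*(-177))*(-42) = (1089*(-177))*(-42) = -192753*(-42) = 8095626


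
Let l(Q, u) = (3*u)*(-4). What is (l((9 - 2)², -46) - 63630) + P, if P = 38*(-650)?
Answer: -87778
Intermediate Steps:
P = -24700
l(Q, u) = -12*u
(l((9 - 2)², -46) - 63630) + P = (-12*(-46) - 63630) - 24700 = (552 - 63630) - 24700 = -63078 - 24700 = -87778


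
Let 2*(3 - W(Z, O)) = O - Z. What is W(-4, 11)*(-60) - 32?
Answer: 238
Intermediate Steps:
W(Z, O) = 3 + Z/2 - O/2 (W(Z, O) = 3 - (O - Z)/2 = 3 + (Z/2 - O/2) = 3 + Z/2 - O/2)
W(-4, 11)*(-60) - 32 = (3 + (½)*(-4) - ½*11)*(-60) - 32 = (3 - 2 - 11/2)*(-60) - 32 = -9/2*(-60) - 32 = 270 - 32 = 238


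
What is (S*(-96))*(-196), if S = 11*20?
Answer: 4139520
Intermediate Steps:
S = 220
(S*(-96))*(-196) = (220*(-96))*(-196) = -21120*(-196) = 4139520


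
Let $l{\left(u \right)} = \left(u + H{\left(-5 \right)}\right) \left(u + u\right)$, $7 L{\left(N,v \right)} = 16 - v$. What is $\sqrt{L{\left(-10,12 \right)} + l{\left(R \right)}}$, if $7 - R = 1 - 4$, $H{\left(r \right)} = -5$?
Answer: $\frac{8 \sqrt{77}}{7} \approx 10.029$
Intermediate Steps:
$L{\left(N,v \right)} = \frac{16}{7} - \frac{v}{7}$ ($L{\left(N,v \right)} = \frac{16 - v}{7} = \frac{16}{7} - \frac{v}{7}$)
$R = 10$ ($R = 7 - \left(1 - 4\right) = 7 - -3 = 7 + 3 = 10$)
$l{\left(u \right)} = 2 u \left(-5 + u\right)$ ($l{\left(u \right)} = \left(u - 5\right) \left(u + u\right) = \left(-5 + u\right) 2 u = 2 u \left(-5 + u\right)$)
$\sqrt{L{\left(-10,12 \right)} + l{\left(R \right)}} = \sqrt{\left(\frac{16}{7} - \frac{12}{7}\right) + 2 \cdot 10 \left(-5 + 10\right)} = \sqrt{\left(\frac{16}{7} - \frac{12}{7}\right) + 2 \cdot 10 \cdot 5} = \sqrt{\frac{4}{7} + 100} = \sqrt{\frac{704}{7}} = \frac{8 \sqrt{77}}{7}$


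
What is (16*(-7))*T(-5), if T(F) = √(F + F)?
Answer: -112*I*√10 ≈ -354.18*I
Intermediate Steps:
T(F) = √2*√F (T(F) = √(2*F) = √2*√F)
(16*(-7))*T(-5) = (16*(-7))*(√2*√(-5)) = -112*√2*I*√5 = -112*I*√10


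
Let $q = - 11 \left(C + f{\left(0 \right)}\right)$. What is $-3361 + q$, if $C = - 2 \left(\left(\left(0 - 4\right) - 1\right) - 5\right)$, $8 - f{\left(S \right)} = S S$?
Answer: $-3669$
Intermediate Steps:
$f{\left(S \right)} = 8 - S^{2}$ ($f{\left(S \right)} = 8 - S S = 8 - S^{2}$)
$C = 20$ ($C = - 2 \left(\left(-4 - 1\right) - 5\right) = - 2 \left(-5 - 5\right) = \left(-2\right) \left(-10\right) = 20$)
$q = -308$ ($q = - 11 \left(20 + \left(8 - 0^{2}\right)\right) = - 11 \left(20 + \left(8 - 0\right)\right) = - 11 \left(20 + \left(8 + 0\right)\right) = - 11 \left(20 + 8\right) = \left(-11\right) 28 = -308$)
$-3361 + q = -3361 - 308 = -3669$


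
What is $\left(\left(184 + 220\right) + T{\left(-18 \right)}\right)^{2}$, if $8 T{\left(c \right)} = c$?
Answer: $\frac{2582449}{16} \approx 1.614 \cdot 10^{5}$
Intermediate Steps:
$T{\left(c \right)} = \frac{c}{8}$
$\left(\left(184 + 220\right) + T{\left(-18 \right)}\right)^{2} = \left(\left(184 + 220\right) + \frac{1}{8} \left(-18\right)\right)^{2} = \left(404 - \frac{9}{4}\right)^{2} = \left(\frac{1607}{4}\right)^{2} = \frac{2582449}{16}$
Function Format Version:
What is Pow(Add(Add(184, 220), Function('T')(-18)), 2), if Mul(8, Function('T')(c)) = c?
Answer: Rational(2582449, 16) ≈ 1.6140e+5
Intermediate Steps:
Function('T')(c) = Mul(Rational(1, 8), c)
Pow(Add(Add(184, 220), Function('T')(-18)), 2) = Pow(Add(Add(184, 220), Mul(Rational(1, 8), -18)), 2) = Pow(Add(404, Rational(-9, 4)), 2) = Pow(Rational(1607, 4), 2) = Rational(2582449, 16)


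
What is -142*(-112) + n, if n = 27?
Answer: 15931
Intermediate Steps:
-142*(-112) + n = -142*(-112) + 27 = 15904 + 27 = 15931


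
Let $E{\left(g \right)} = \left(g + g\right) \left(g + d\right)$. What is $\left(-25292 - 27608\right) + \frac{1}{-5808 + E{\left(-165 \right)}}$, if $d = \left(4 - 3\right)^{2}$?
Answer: $- \frac{2555704799}{48312} \approx -52900.0$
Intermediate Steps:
$d = 1$ ($d = 1^{2} = 1$)
$E{\left(g \right)} = 2 g \left(1 + g\right)$ ($E{\left(g \right)} = \left(g + g\right) \left(g + 1\right) = 2 g \left(1 + g\right)$)
$\left(-25292 - 27608\right) + \frac{1}{-5808 + E{\left(-165 \right)}} = \left(-25292 - 27608\right) + \frac{1}{-5808 + 2 \left(-165\right) \left(1 - 165\right)} = -52900 + \frac{1}{-5808 + 2 \left(-165\right) \left(-164\right)} = -52900 + \frac{1}{-5808 + 54120} = -52900 + \frac{1}{48312} = - \frac{2555704799}{48312}$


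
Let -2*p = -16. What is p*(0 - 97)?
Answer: -776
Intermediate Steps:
p = 8 (p = -1/2*(-16) = 8)
p*(0 - 97) = 8*(0 - 97) = 8*(-97) = -776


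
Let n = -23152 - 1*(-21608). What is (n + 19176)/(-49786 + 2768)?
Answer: -8816/23509 ≈ -0.37501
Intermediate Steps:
n = -1544 (n = -23152 + 21608 = -1544)
(n + 19176)/(-49786 + 2768) = (-1544 + 19176)/(-49786 + 2768) = 17632/(-47018) = 17632*(-1/47018) = -8816/23509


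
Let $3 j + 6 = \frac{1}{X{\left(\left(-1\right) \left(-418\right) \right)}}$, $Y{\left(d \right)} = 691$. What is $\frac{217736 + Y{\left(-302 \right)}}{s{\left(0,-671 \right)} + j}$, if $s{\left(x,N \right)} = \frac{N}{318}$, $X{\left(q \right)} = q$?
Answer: $- \frac{7258547637}{136555} \approx -53155.0$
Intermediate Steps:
$s{\left(x,N \right)} = \frac{N}{318}$ ($s{\left(x,N \right)} = N \frac{1}{318} = \frac{N}{318}$)
$j = - \frac{2507}{1254}$ ($j = -2 + \frac{1}{3 \left(\left(-1\right) \left(-418\right)\right)} = -2 + \frac{1}{3 \cdot 418} = -2 + \frac{1}{3} \cdot \frac{1}{418} = -2 + \frac{1}{1254} = - \frac{2507}{1254} \approx -1.9992$)
$\frac{217736 + Y{\left(-302 \right)}}{s{\left(0,-671 \right)} + j} = \frac{217736 + 691}{\frac{1}{318} \left(-671\right) - \frac{2507}{1254}} = \frac{218427}{- \frac{671}{318} - \frac{2507}{1254}} = \frac{218427}{- \frac{136555}{33231}} = 218427 \left(- \frac{33231}{136555}\right) = - \frac{7258547637}{136555}$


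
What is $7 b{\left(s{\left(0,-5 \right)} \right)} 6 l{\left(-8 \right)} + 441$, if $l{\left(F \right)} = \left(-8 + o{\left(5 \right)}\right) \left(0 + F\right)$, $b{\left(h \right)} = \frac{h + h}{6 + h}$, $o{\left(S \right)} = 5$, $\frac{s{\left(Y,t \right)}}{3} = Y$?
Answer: $441$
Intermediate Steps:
$s{\left(Y,t \right)} = 3 Y$
$b{\left(h \right)} = \frac{2 h}{6 + h}$
$l{\left(F \right)} = - 3 F$ ($l{\left(F \right)} = \left(-8 + 5\right) \left(0 + F\right) = - 3 F$)
$7 b{\left(s{\left(0,-5 \right)} \right)} 6 l{\left(-8 \right)} + 441 = 7 \frac{2 \cdot 3 \cdot 0}{6 + 3 \cdot 0} \cdot 6 \left(\left(-3\right) \left(-8\right)\right) + 441 = 7 \cdot 2 \cdot 0 \frac{1}{6 + 0} \cdot 6 \cdot 24 + 441 = 7 \cdot 2 \cdot 0 \cdot \frac{1}{6} \cdot 6 \cdot 24 + 441 = 7 \cdot 0 \cdot 6 \cdot 24 + 441 = 0 \cdot 6 \cdot 24 + 441 = 0 \cdot 24 + 441 = 0 + 441 = 441$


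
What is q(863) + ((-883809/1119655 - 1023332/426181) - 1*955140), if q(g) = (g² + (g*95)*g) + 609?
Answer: 33661542817227424726/477175687555 ≈ 7.0543e+7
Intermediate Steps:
q(g) = 609 + 96*g² (q(g) = (g² + (95*g)*g) + 609 = (g² + 95*g²) + 609 = 96*g² + 609 = 609 + 96*g²)
q(863) + ((-883809/1119655 - 1023332/426181) - 1*955140) = (609 + 96*863²) + ((-883809/1119655 - 1023332/426181) - 1*955140) = (609 + 96*744769) + ((-883809*1/1119655 - 1023332*1/426181) - 955140) = (609 + 71497824) + ((-883809/1119655 - 1023332/426181) - 955140) = 71498433 + (-1522441393889/477175687555 - 955140) = 71498433 - 455771108652676589/477175687555 = 33661542817227424726/477175687555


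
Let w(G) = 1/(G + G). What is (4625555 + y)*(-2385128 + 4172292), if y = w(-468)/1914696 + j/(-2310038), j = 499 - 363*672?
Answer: 4277924175268053044884214867/517493400658416 ≈ 8.2666e+12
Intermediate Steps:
w(G) = 1/(2*G)
j = -243437 (j = 499 - 243936 = -243437)
y = 218138472716117/2069973602633664 (y = ((½)/(-468))/1914696 - 243437/(-2310038) = ((½)*(-1/468))*(1/1914696) - 243437*(-1/2310038) = -1/936*1/1914696 + 243437/2310038 = -1/1792155456 + 243437/2310038 = 218138472716117/2069973602633664 ≈ 0.10538)
(4625555 + y)*(-2385128 + 4172292) = (4625555 + 218138472716117/2069973602633664)*(-2385128 + 4172292) = (9574776965668630399637/2069973602633664)*1787164 = 4277924175268053044884214867/517493400658416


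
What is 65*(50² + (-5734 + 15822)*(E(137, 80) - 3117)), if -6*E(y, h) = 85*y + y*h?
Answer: -4514141840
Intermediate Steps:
E(y, h) = -85*y/6 - h*y/6 (E(y, h) = -(85*y + y*h)/6 = -(85*y + h*y)/6 = -85*y/6 - h*y/6)
65*(50² + (-5734 + 15822)*(E(137, 80) - 3117)) = 65*(50² + (-5734 + 15822)*(-⅙*137*(85 + 80) - 3117)) = 65*(2500 + 10088*(-⅙*137*165 - 3117)) = 65*(2500 + 10088*(-7535/2 - 3117)) = 65*(2500 + 10088*(-13769/2)) = 65*(2500 - 69450836) = 65*(-69448336) = -4514141840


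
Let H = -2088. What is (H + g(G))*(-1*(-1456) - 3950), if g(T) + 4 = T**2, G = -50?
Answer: -1017552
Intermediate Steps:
g(T) = -4 + T**2
(H + g(G))*(-1*(-1456) - 3950) = (-2088 + (-4 + (-50)**2))*(-1*(-1456) - 3950) = (-2088 + (-4 + 2500))*(1456 - 3950) = (-2088 + 2496)*(-2494) = 408*(-2494) = -1017552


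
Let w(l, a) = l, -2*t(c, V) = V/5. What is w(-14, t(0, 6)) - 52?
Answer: -66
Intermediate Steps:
t(c, V) = -V/10 (t(c, V) = -V/(2*5) = -V/10)
w(-14, t(0, 6)) - 52 = -14 - 52 = -66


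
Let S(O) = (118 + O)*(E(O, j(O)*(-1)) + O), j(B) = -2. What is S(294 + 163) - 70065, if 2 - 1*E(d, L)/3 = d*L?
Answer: -1380490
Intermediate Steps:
E(d, L) = 6 - 3*L*d (E(d, L) = 6 - 3*d*L = 6 - 3*L*d)
S(O) = (6 - 5*O)*(118 + O) (S(O) = (118 + O)*((6 - 3*(-2*(-1))*O) + O) = (118 + O)*((6 - 3*2*O) + O) = (118 + O)*((6 - 6*O) + O) = (118 + O)*(6 - 5*O) = (6 - 5*O)*(118 + O))
S(294 + 163) - 70065 = (708 - 584*(294 + 163) - 5*(294 + 163)**2) - 70065 = (708 - 584*457 - 5*457**2) - 70065 = (708 - 266888 - 5*208849) - 70065 = (708 - 266888 - 1044245) - 70065 = -1310425 - 70065 = -1380490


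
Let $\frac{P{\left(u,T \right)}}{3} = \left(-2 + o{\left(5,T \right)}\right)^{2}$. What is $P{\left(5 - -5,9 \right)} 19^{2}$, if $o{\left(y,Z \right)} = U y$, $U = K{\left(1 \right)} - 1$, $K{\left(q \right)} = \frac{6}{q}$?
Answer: $572907$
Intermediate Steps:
$U = 5$ ($U = \frac{6}{1} - 1 = 6 \cdot 1 - 1 = 6 - 1 = 5$)
$o{\left(y,Z \right)} = 5 y$
$P{\left(u,T \right)} = 1587$ ($P{\left(u,T \right)} = 3 \left(-2 + 5 \cdot 5\right)^{2} = 3 \left(-2 + 25\right)^{2} = 3 \cdot 23^{2} = 3 \cdot 529 = 1587$)
$P{\left(5 - -5,9 \right)} 19^{2} = 1587 \cdot 19^{2} = 1587 \cdot 361 = 572907$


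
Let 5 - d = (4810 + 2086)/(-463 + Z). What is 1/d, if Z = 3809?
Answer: 1673/4917 ≈ 0.34025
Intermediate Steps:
d = 4917/1673 (d = 5 - (4810 + 2086)/(-463 + 3809) = 5 - 6896/3346 = 5 - 1*3448/1673 = 5 - 3448/1673 = 4917/1673 ≈ 2.9390)
1/d = 1/(4917/1673) = 1673/4917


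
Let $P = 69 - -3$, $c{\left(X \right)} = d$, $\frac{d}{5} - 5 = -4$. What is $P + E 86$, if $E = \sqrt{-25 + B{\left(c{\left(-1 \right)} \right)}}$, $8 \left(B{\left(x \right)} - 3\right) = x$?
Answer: $72 + \frac{129 i \sqrt{38}}{2} \approx 72.0 + 397.6 i$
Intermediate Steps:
$d = 5$ ($d = 25 + 5 \left(-4\right) = 25 - 20 = 5$)
$c{\left(X \right)} = 5$
$B{\left(x \right)} = 3 + \frac{x}{8}$
$E = \frac{3 i \sqrt{38}}{4}$ ($E = \sqrt{-25 + \left(3 + \frac{1}{8} \cdot 5\right)} = \sqrt{-25 + \left(3 + \frac{5}{8}\right)} = \sqrt{-25 + \frac{29}{8}} = \sqrt{- \frac{171}{8}} = \frac{3 i \sqrt{38}}{4} \approx 4.6233 i$)
$P = 72$ ($P = 69 + 3 = 72$)
$P + E 86 = 72 + \frac{3 i \sqrt{38}}{4} \cdot 86 = 72 + \frac{129 i \sqrt{38}}{2}$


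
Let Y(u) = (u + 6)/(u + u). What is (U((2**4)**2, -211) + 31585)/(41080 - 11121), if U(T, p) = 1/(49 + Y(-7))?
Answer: 21698909/20581833 ≈ 1.0543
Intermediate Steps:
Y(u) = (6 + u)/(2*u) (Y(u) = (6 + u)/((2*u)) = (6 + u)*(1/(2*u)) = (6 + u)/(2*u))
U(T, p) = 14/687 (U(T, p) = 1/(49 + (1/2)*(6 - 7)/(-7)) = 1/(49 + (1/2)*(-1/7)*(-1)) = 1/(49 + 1/14) = 1/(687/14) = 14/687)
(U((2**4)**2, -211) + 31585)/(41080 - 11121) = (14/687 + 31585)/(41080 - 11121) = (21698909/687)/29959 = (21698909/687)*(1/29959) = 21698909/20581833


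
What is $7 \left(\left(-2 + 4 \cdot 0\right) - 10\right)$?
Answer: $-84$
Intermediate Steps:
$7 \left(\left(-2 + 4 \cdot 0\right) - 10\right) = 7 \left(\left(-2 + 0\right) - 10\right) = 7 \left(-2 - 10\right) = 7 \left(-12\right) = -84$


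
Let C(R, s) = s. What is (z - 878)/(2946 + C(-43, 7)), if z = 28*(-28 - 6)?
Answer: -1830/2953 ≈ -0.61971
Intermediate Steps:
z = -952 (z = 28*(-34) = -952)
(z - 878)/(2946 + C(-43, 7)) = (-952 - 878)/(2946 + 7) = -1830/2953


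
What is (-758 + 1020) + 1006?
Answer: 1268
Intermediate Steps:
(-758 + 1020) + 1006 = 262 + 1006 = 1268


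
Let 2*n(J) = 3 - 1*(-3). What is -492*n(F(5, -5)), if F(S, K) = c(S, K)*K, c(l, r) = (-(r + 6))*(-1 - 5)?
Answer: -1476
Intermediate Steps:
c(l, r) = 36 + 6*r (c(l, r) = -(6 + r)*(-6) = (-6 - r)*(-6) = 36 + 6*r)
F(S, K) = K*(36 + 6*K) (F(S, K) = (36 + 6*K)*K = K*(36 + 6*K))
n(J) = 3 (n(J) = (3 - 1*(-3))/2 = (3 + 3)/2 = (½)*6 = 3)
-492*n(F(5, -5)) = -492*3 = -1476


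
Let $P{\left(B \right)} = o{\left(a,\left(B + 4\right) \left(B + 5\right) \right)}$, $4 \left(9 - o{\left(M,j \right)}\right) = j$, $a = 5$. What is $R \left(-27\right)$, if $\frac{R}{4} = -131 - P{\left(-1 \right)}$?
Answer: $14796$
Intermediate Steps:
$o{\left(M,j \right)} = 9 - \frac{j}{4}$
$P{\left(B \right)} = 9 - \frac{\left(4 + B\right) \left(5 + B\right)}{4}$ ($P{\left(B \right)} = 9 - \frac{\left(B + 4\right) \left(B + 5\right)}{4} = 9 - \frac{\left(4 + B\right) \left(5 + B\right)}{4}$)
$R = -548$ ($R = 4 \left(-131 - \left(4 - - \frac{9}{4} - \frac{\left(-1\right)^{2}}{4}\right)\right) = 4 \left(-131 - \left(4 + \frac{9}{4} - \frac{1}{4}\right)\right) = 4 \left(-131 - 6\right) = 4 \left(-137\right) = -548$)
$R \left(-27\right) = \left(-548\right) \left(-27\right) = 14796$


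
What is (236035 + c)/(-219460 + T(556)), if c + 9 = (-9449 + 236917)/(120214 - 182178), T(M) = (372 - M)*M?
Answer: -3656221899/4984446124 ≈ -0.73353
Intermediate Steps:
T(M) = M*(372 - M)
c = -196286/15491 (c = -9 + (-9449 + 236917)/(120214 - 182178) = -9 + 227468/(-61964) = -9 + 227468*(-1/61964) = -9 - 56867/15491 = -196286/15491 ≈ -12.671)
(236035 + c)/(-219460 + T(556)) = (236035 - 196286/15491)/(-219460 + 556*(372 - 1*556)) = 3656221899/(15491*(-219460 + 556*(372 - 556))) = 3656221899/(15491*(-219460 + 556*(-184))) = 3656221899/(15491*(-219460 - 102304)) = (3656221899/15491)/(-321764) = (3656221899/15491)*(-1/321764) = -3656221899/4984446124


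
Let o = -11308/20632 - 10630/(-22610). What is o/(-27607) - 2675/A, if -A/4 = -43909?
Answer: -22660046647779/1488096367441852 ≈ -0.015228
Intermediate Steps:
o = -908893/11662238 (o = -11308*1/20632 - 10630*(-1/22610) = -2827/5158 + 1063/2261 = -908893/11662238 ≈ -0.077935)
A = 175636 (A = -4*(-43909) = 175636)
o/(-27607) - 2675/A = -908893/11662238/(-27607) - 2675/175636 = -908893/11662238*(-1/27607) - 2675*1/175636 = 908893/321959404466 - 2675/175636 = -22660046647779/1488096367441852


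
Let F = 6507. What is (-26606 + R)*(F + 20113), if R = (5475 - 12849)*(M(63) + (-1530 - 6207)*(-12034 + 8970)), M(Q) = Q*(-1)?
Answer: -4653411450599120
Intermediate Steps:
M(Q) = -Q
R = -174808818270 (R = (5475 - 12849)*(-1*63 + (-1530 - 6207)*(-12034 + 8970)) = -7374*(-63 - 7737*(-3064)) = -7374*(-63 + 23706168) = -7374*23706105 = -174808818270)
(-26606 + R)*(F + 20113) = (-26606 - 174808818270)*(6507 + 20113) = -174808844876*26620 = -4653411450599120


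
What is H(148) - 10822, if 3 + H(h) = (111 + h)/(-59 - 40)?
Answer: -1071934/99 ≈ -10828.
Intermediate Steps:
H(h) = -136/33 - h/99 (H(h) = -3 + (111 + h)/(-59 - 40) = -3 + (111 + h)/(-99) = -3 + (111 + h)*(-1/99) = -3 + (-37/33 - h/99) = -136/33 - h/99)
H(148) - 10822 = (-136/33 - 1/99*148) - 10822 = (-136/33 - 148/99) - 10822 = -556/99 - 10822 = -1071934/99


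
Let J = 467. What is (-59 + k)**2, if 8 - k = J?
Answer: 268324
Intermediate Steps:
k = -459 (k = 8 - 1*467 = 8 - 467 = -459)
(-59 + k)**2 = (-59 - 459)**2 = (-518)**2 = 268324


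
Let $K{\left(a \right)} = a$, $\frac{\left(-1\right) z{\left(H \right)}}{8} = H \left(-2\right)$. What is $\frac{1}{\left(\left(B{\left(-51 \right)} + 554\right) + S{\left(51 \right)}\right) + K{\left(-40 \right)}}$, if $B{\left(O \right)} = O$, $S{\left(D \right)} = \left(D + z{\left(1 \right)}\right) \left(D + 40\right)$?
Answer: $\frac{1}{6560} \approx 0.00015244$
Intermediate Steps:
$z{\left(H \right)} = 16 H$ ($z{\left(H \right)} = - 8 H \left(-2\right) = - 8 \left(- 2 H\right) = 16 H$)
$S{\left(D \right)} = \left(16 + D\right) \left(40 + D\right)$ ($S{\left(D \right)} = \left(D + 16 \cdot 1\right) \left(D + 40\right) = \left(D + 16\right) \left(40 + D\right) = \left(16 + D\right) \left(40 + D\right)$)
$\frac{1}{\left(\left(B{\left(-51 \right)} + 554\right) + S{\left(51 \right)}\right) + K{\left(-40 \right)}} = \frac{1}{\left(\left(-51 + 554\right) + \left(640 + 51^{2} + 56 \cdot 51\right)\right) - 40} = \frac{1}{\left(503 + \left(640 + 2601 + 2856\right)\right) - 40} = \frac{1}{\left(503 + 6097\right) - 40} = \frac{1}{6600 - 40} = \frac{1}{6560}$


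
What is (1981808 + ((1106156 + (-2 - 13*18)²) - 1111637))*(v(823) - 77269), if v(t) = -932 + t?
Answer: -157233875694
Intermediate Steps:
(1981808 + ((1106156 + (-2 - 13*18)²) - 1111637))*(v(823) - 77269) = (1981808 + ((1106156 + (-2 - 13*18)²) - 1111637))*((-932 + 823) - 77269) = (1981808 + ((1106156 + (-2 - 234)²) - 1111637))*(-109 - 77269) = (1981808 + ((1106156 + (-236)²) - 1111637))*(-77378) = (1981808 + ((1106156 + 55696) - 1111637))*(-77378) = (1981808 + (1161852 - 1111637))*(-77378) = (1981808 + 50215)*(-77378) = 2032023*(-77378) = -157233875694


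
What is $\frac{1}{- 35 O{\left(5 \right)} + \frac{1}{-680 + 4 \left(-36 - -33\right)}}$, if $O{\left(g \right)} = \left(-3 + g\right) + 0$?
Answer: $- \frac{692}{48441} \approx -0.014285$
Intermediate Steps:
$O{\left(g \right)} = -3 + g$
$\frac{1}{- 35 O{\left(5 \right)} + \frac{1}{-680 + 4 \left(-36 - -33\right)}} = \frac{1}{- 35 \left(-3 + 5\right) + \frac{1}{-680 + 4 \left(-36 - -33\right)}} = \frac{1}{\left(-35\right) 2 + \frac{1}{-680 + 4 \left(-36 + 33\right)}} = \frac{1}{-70 + \frac{1}{-680 + 4 \left(-3\right)}} = \frac{1}{-70 + \frac{1}{-680 - 12}} = \frac{1}{-70 + \frac{1}{-692}} = \frac{1}{-70 - \frac{1}{692}} = \frac{1}{- \frac{48441}{692}} = - \frac{692}{48441}$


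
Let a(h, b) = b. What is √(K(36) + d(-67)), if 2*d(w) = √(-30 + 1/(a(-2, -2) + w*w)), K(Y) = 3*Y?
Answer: √(8697529008 + 8974*I*√603990583)/8974 ≈ 10.393 + 0.13175*I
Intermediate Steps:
d(w) = √(-30 + 1/(-2 + w²))/2 (d(w) = √(-30 + 1/(-2 + w*w))/2 = √(-30 + 1/(-2 + w²))/2)
√(K(36) + d(-67)) = √(3*36 + √((61 - 30*(-67)²)/(-2 + (-67)²))/2) = √(108 + √((61 - 30*4489)/(-2 + 4489))/2) = √(108 + √((61 - 134670)/4487)/2) = √(108 + √((1/4487)*(-134609))/2) = √(108 + √(-134609/4487)/2) = √(108 + (I*√603990583/4487)/2) = √(108 + I*√603990583/8974)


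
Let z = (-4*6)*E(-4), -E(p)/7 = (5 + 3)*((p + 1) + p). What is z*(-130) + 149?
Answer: 1223189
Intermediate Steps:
E(p) = -56 - 112*p (E(p) = -7*(5 + 3)*((p + 1) + p) = -56*((1 + p) + p) = -56*(1 + 2*p) = -7*(8 + 16*p) = -56 - 112*p)
z = -9408 (z = (-4*6)*(-56 - 112*(-4)) = -24*(-56 + 448) = -24*392 = -9408)
z*(-130) + 149 = -9408*(-130) + 149 = 1223040 + 149 = 1223189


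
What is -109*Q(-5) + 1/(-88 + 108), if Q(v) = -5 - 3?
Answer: 17441/20 ≈ 872.05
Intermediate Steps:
Q(v) = -8
-109*Q(-5) + 1/(-88 + 108) = -109*(-8) + 1/(-88 + 108) = 872 + 1/20 = 17441/20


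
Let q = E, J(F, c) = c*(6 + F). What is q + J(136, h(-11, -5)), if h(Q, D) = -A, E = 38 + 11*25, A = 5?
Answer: -397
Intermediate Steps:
E = 313 (E = 38 + 275 = 313)
h(Q, D) = -5 (h(Q, D) = -1*5 = -5)
q = 313
q + J(136, h(-11, -5)) = 313 - 5*(6 + 136) = 313 - 5*142 = 313 - 710 = -397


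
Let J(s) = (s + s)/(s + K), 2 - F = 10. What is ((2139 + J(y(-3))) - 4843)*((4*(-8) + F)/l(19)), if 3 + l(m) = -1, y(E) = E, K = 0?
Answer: -27020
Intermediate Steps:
F = -8 (F = 2 - 1*10 = 2 - 10 = -8)
J(s) = 2 (J(s) = (s + s)/(s + 0) = (2*s)/s = 2)
l(m) = -4 (l(m) = -3 - 1 = -4)
((2139 + J(y(-3))) - 4843)*((4*(-8) + F)/l(19)) = ((2139 + 2) - 4843)*((4*(-8) - 8)/(-4)) = (2141 - 4843)*((-32 - 8)*(-1/4)) = -(-108080)*(-1)/4 = -2702*10 = -27020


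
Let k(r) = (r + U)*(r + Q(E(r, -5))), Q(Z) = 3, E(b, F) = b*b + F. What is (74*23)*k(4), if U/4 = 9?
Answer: 476560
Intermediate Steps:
E(b, F) = F + b**2 (E(b, F) = b**2 + F = F + b**2)
U = 36 (U = 4*9 = 36)
k(r) = (3 + r)*(36 + r) (k(r) = (r + 36)*(r + 3) = (36 + r)*(3 + r) = (3 + r)*(36 + r))
(74*23)*k(4) = (74*23)*(108 + 4**2 + 39*4) = 1702*(108 + 16 + 156) = 1702*280 = 476560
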